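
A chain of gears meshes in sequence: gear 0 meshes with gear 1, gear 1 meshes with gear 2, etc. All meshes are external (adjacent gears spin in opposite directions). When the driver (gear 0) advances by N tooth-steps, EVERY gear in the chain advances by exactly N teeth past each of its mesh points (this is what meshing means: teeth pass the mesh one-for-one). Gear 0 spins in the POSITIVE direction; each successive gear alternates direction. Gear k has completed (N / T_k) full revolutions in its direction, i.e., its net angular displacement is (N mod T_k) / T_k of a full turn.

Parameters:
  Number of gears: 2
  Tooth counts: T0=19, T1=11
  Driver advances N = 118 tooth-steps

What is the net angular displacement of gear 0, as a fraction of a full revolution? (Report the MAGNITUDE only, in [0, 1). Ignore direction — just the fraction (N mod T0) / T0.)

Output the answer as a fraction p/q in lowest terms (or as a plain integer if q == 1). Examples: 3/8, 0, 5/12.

Answer: 4/19

Derivation:
Chain of 2 gears, tooth counts: [19, 11]
  gear 0: T0=19, direction=positive, advance = 118 mod 19 = 4 teeth = 4/19 turn
  gear 1: T1=11, direction=negative, advance = 118 mod 11 = 8 teeth = 8/11 turn
Gear 0: 118 mod 19 = 4
Fraction = 4 / 19 = 4/19 (gcd(4,19)=1) = 4/19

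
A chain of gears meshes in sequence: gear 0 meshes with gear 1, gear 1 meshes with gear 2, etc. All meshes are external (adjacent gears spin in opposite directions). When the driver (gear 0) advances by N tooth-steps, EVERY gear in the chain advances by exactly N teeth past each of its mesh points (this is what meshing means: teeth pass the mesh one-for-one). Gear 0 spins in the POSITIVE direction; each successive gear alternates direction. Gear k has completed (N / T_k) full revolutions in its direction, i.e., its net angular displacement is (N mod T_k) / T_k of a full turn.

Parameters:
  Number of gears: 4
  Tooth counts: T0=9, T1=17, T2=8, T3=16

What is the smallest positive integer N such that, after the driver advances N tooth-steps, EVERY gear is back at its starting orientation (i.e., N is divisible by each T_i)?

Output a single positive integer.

Answer: 2448

Derivation:
Gear k returns to start when N is a multiple of T_k.
All gears at start simultaneously when N is a common multiple of [9, 17, 8, 16]; the smallest such N is lcm(9, 17, 8, 16).
Start: lcm = T0 = 9
Fold in T1=17: gcd(9, 17) = 1; lcm(9, 17) = 9 * 17 / 1 = 153 / 1 = 153
Fold in T2=8: gcd(153, 8) = 1; lcm(153, 8) = 153 * 8 / 1 = 1224 / 1 = 1224
Fold in T3=16: gcd(1224, 16) = 8; lcm(1224, 16) = 1224 * 16 / 8 = 19584 / 8 = 2448
Full cycle length = 2448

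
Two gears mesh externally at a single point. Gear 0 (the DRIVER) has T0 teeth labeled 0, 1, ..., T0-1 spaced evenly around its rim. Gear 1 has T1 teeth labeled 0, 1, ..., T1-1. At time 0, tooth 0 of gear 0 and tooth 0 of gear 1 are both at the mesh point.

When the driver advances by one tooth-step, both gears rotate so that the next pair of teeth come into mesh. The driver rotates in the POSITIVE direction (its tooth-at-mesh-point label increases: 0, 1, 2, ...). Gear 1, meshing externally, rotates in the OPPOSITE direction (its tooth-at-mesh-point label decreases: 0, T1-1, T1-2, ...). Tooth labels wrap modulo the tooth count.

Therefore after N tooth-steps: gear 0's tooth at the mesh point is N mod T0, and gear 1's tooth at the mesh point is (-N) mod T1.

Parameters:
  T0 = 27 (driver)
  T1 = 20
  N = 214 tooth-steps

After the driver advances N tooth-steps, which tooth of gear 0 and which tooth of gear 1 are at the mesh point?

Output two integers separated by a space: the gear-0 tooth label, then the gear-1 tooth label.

Gear 0 (driver, T0=27): tooth at mesh = N mod T0
  214 = 7 * 27 + 25, so 214 mod 27 = 25
  gear 0 tooth = 25
Gear 1 (driven, T1=20): tooth at mesh = (-N) mod T1
  214 = 10 * 20 + 14, so 214 mod 20 = 14
  (-214) mod 20 = (-14) mod 20 = 20 - 14 = 6
Mesh after 214 steps: gear-0 tooth 25 meets gear-1 tooth 6

Answer: 25 6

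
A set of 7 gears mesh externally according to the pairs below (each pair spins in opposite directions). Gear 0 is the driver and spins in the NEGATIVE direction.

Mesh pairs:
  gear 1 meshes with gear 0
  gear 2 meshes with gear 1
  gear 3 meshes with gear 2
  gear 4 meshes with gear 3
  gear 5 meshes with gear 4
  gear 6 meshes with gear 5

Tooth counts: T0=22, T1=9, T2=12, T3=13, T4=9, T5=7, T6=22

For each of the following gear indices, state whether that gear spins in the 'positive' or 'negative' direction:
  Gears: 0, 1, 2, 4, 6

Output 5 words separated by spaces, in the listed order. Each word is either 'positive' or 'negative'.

Gear 0 (driver): negative (depth 0)
  gear 1: meshes with gear 0 -> depth 1 -> positive (opposite of gear 0)
  gear 2: meshes with gear 1 -> depth 2 -> negative (opposite of gear 1)
  gear 3: meshes with gear 2 -> depth 3 -> positive (opposite of gear 2)
  gear 4: meshes with gear 3 -> depth 4 -> negative (opposite of gear 3)
  gear 5: meshes with gear 4 -> depth 5 -> positive (opposite of gear 4)
  gear 6: meshes with gear 5 -> depth 6 -> negative (opposite of gear 5)
Queried indices 0, 1, 2, 4, 6 -> negative, positive, negative, negative, negative

Answer: negative positive negative negative negative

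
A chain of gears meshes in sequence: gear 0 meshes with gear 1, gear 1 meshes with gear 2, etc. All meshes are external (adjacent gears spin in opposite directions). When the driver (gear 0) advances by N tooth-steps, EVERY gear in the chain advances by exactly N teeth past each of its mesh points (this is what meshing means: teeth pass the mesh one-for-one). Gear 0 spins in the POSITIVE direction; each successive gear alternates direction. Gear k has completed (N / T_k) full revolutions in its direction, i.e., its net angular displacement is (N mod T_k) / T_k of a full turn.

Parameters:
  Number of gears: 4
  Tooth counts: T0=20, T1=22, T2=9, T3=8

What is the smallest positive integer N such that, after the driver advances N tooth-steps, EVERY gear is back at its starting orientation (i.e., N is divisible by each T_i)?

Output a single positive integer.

Gear k returns to start when N is a multiple of T_k.
All gears at start simultaneously when N is a common multiple of [20, 22, 9, 8]; the smallest such N is lcm(20, 22, 9, 8).
Start: lcm = T0 = 20
Fold in T1=22: gcd(20, 22) = 2; lcm(20, 22) = 20 * 22 / 2 = 440 / 2 = 220
Fold in T2=9: gcd(220, 9) = 1; lcm(220, 9) = 220 * 9 / 1 = 1980 / 1 = 1980
Fold in T3=8: gcd(1980, 8) = 4; lcm(1980, 8) = 1980 * 8 / 4 = 15840 / 4 = 3960
Full cycle length = 3960

Answer: 3960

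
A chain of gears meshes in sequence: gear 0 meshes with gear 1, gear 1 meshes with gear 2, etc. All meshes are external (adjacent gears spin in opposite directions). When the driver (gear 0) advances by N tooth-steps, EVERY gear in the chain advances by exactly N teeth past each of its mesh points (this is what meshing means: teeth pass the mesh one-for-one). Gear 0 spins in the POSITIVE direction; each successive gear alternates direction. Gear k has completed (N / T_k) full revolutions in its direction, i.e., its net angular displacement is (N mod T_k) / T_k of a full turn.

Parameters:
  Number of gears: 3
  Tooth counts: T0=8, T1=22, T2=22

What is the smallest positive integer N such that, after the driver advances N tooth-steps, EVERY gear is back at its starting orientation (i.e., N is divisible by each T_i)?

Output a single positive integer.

Answer: 88

Derivation:
Gear k returns to start when N is a multiple of T_k.
All gears at start simultaneously when N is a common multiple of [8, 22, 22]; the smallest such N is lcm(8, 22, 22).
Start: lcm = T0 = 8
Fold in T1=22: gcd(8, 22) = 2; lcm(8, 22) = 8 * 22 / 2 = 176 / 2 = 88
Fold in T2=22: gcd(88, 22) = 22; lcm(88, 22) = 88 * 22 / 22 = 1936 / 22 = 88
Full cycle length = 88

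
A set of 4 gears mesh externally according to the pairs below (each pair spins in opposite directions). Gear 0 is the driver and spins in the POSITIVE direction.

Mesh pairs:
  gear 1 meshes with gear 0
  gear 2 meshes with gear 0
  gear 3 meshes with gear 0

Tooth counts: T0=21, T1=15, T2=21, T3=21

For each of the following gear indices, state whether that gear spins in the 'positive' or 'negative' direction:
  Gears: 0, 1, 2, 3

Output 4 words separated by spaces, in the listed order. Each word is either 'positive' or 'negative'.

Answer: positive negative negative negative

Derivation:
Gear 0 (driver): positive (depth 0)
  gear 1: meshes with gear 0 -> depth 1 -> negative (opposite of gear 0)
  gear 2: meshes with gear 0 -> depth 1 -> negative (opposite of gear 0)
  gear 3: meshes with gear 0 -> depth 1 -> negative (opposite of gear 0)
Queried indices 0, 1, 2, 3 -> positive, negative, negative, negative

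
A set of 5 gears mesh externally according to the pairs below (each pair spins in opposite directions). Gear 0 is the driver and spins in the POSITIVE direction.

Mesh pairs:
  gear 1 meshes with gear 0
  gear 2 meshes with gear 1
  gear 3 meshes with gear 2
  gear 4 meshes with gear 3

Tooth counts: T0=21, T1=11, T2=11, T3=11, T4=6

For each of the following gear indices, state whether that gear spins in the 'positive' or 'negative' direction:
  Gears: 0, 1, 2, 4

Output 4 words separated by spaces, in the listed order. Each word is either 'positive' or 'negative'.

Answer: positive negative positive positive

Derivation:
Gear 0 (driver): positive (depth 0)
  gear 1: meshes with gear 0 -> depth 1 -> negative (opposite of gear 0)
  gear 2: meshes with gear 1 -> depth 2 -> positive (opposite of gear 1)
  gear 3: meshes with gear 2 -> depth 3 -> negative (opposite of gear 2)
  gear 4: meshes with gear 3 -> depth 4 -> positive (opposite of gear 3)
Queried indices 0, 1, 2, 4 -> positive, negative, positive, positive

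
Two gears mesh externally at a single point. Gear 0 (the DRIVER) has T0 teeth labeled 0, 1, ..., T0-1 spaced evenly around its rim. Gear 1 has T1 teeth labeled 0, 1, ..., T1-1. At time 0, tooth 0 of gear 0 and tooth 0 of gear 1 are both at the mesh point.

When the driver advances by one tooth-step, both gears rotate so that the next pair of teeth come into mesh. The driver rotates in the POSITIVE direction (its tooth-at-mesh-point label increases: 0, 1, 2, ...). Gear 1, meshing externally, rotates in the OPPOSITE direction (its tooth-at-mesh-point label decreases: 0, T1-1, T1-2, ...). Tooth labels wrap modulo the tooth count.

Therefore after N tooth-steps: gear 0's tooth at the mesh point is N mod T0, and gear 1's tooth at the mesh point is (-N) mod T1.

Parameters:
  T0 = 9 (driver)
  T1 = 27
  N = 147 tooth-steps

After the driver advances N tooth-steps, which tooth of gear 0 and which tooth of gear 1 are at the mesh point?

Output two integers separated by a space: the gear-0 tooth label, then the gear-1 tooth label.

Gear 0 (driver, T0=9): tooth at mesh = N mod T0
  147 = 16 * 9 + 3, so 147 mod 9 = 3
  gear 0 tooth = 3
Gear 1 (driven, T1=27): tooth at mesh = (-N) mod T1
  147 = 5 * 27 + 12, so 147 mod 27 = 12
  (-147) mod 27 = (-12) mod 27 = 27 - 12 = 15
Mesh after 147 steps: gear-0 tooth 3 meets gear-1 tooth 15

Answer: 3 15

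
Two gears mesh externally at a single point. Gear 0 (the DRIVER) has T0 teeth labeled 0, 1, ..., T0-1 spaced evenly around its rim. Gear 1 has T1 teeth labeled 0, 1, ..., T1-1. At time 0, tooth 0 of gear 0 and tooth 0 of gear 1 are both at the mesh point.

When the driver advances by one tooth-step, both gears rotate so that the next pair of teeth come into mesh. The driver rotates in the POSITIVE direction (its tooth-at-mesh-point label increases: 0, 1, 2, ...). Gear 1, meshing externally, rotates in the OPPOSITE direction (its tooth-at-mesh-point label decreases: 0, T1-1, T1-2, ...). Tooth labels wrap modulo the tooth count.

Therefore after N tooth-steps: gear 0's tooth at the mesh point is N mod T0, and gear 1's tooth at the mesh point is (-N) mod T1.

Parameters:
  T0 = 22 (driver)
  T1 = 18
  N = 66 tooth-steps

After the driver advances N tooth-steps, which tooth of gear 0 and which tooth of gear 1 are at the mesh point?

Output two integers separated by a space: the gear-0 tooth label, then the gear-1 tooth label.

Gear 0 (driver, T0=22): tooth at mesh = N mod T0
  66 = 3 * 22 + 0, so 66 mod 22 = 0
  gear 0 tooth = 0
Gear 1 (driven, T1=18): tooth at mesh = (-N) mod T1
  66 = 3 * 18 + 12, so 66 mod 18 = 12
  (-66) mod 18 = (-12) mod 18 = 18 - 12 = 6
Mesh after 66 steps: gear-0 tooth 0 meets gear-1 tooth 6

Answer: 0 6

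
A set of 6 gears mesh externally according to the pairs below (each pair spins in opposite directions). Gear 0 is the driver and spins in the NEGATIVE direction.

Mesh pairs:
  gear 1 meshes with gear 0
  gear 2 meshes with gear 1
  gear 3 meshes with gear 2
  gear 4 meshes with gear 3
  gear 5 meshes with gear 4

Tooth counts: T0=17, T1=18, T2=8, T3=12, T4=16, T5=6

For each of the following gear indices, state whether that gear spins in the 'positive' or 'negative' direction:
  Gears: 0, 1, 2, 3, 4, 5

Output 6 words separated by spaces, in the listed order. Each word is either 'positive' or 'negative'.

Answer: negative positive negative positive negative positive

Derivation:
Gear 0 (driver): negative (depth 0)
  gear 1: meshes with gear 0 -> depth 1 -> positive (opposite of gear 0)
  gear 2: meshes with gear 1 -> depth 2 -> negative (opposite of gear 1)
  gear 3: meshes with gear 2 -> depth 3 -> positive (opposite of gear 2)
  gear 4: meshes with gear 3 -> depth 4 -> negative (opposite of gear 3)
  gear 5: meshes with gear 4 -> depth 5 -> positive (opposite of gear 4)
Queried indices 0, 1, 2, 3, 4, 5 -> negative, positive, negative, positive, negative, positive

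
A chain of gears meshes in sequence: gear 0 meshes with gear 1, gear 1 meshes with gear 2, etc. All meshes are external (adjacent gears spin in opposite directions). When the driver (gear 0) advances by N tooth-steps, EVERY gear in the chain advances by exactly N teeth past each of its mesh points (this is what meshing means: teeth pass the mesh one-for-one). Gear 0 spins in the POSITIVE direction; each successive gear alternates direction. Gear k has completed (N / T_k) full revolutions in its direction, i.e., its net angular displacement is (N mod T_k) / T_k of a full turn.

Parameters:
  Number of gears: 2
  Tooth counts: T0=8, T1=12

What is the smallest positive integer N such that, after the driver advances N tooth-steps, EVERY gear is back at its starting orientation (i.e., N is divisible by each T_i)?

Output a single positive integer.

Gear k returns to start when N is a multiple of T_k.
All gears at start simultaneously when N is a common multiple of [8, 12]; the smallest such N is lcm(8, 12).
Start: lcm = T0 = 8
Fold in T1=12: gcd(8, 12) = 4; lcm(8, 12) = 8 * 12 / 4 = 96 / 4 = 24
Full cycle length = 24

Answer: 24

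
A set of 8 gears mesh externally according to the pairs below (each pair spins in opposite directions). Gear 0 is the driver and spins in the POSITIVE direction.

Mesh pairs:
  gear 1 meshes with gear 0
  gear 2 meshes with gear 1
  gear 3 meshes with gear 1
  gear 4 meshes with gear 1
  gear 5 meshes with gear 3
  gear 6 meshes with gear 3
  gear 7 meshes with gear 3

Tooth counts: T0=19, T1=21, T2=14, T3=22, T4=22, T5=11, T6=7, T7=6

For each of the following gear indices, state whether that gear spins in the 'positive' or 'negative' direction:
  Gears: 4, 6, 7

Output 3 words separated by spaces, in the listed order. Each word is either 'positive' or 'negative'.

Gear 0 (driver): positive (depth 0)
  gear 1: meshes with gear 0 -> depth 1 -> negative (opposite of gear 0)
  gear 2: meshes with gear 1 -> depth 2 -> positive (opposite of gear 1)
  gear 3: meshes with gear 1 -> depth 2 -> positive (opposite of gear 1)
  gear 4: meshes with gear 1 -> depth 2 -> positive (opposite of gear 1)
  gear 5: meshes with gear 3 -> depth 3 -> negative (opposite of gear 3)
  gear 6: meshes with gear 3 -> depth 3 -> negative (opposite of gear 3)
  gear 7: meshes with gear 3 -> depth 3 -> negative (opposite of gear 3)
Queried indices 4, 6, 7 -> positive, negative, negative

Answer: positive negative negative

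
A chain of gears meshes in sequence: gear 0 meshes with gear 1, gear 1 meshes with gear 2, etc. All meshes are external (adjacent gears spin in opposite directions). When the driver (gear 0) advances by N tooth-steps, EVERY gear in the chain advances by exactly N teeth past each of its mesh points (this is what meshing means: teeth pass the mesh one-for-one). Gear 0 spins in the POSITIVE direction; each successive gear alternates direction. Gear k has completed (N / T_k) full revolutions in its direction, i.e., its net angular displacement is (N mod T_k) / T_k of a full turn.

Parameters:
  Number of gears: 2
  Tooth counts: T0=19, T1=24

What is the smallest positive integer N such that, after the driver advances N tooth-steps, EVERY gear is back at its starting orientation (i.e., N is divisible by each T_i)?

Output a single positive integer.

Answer: 456

Derivation:
Gear k returns to start when N is a multiple of T_k.
All gears at start simultaneously when N is a common multiple of [19, 24]; the smallest such N is lcm(19, 24).
Start: lcm = T0 = 19
Fold in T1=24: gcd(19, 24) = 1; lcm(19, 24) = 19 * 24 / 1 = 456 / 1 = 456
Full cycle length = 456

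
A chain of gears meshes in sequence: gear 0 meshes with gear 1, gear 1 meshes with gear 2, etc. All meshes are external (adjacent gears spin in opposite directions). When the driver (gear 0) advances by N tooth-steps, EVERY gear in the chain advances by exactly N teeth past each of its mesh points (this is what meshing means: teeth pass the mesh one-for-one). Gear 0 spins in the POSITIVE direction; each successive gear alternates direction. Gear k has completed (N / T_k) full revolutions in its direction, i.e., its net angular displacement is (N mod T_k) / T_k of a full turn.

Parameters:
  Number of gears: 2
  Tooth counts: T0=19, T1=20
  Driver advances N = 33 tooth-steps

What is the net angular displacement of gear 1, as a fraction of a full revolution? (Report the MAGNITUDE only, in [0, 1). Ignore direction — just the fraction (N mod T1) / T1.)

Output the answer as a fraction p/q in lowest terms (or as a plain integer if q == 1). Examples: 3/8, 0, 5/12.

Chain of 2 gears, tooth counts: [19, 20]
  gear 0: T0=19, direction=positive, advance = 33 mod 19 = 14 teeth = 14/19 turn
  gear 1: T1=20, direction=negative, advance = 33 mod 20 = 13 teeth = 13/20 turn
Gear 1: 33 mod 20 = 13
Fraction = 13 / 20 = 13/20 (gcd(13,20)=1) = 13/20

Answer: 13/20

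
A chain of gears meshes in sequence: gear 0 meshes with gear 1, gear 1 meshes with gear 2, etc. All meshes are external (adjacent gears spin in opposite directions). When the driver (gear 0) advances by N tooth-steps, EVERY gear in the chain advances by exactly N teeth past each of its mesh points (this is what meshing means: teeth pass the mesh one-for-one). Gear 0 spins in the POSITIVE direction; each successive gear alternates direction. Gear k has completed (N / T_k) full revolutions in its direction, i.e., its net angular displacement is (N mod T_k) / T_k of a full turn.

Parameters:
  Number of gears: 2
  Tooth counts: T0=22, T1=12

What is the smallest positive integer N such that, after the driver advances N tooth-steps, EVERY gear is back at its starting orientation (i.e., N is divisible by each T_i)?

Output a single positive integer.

Gear k returns to start when N is a multiple of T_k.
All gears at start simultaneously when N is a common multiple of [22, 12]; the smallest such N is lcm(22, 12).
Start: lcm = T0 = 22
Fold in T1=12: gcd(22, 12) = 2; lcm(22, 12) = 22 * 12 / 2 = 264 / 2 = 132
Full cycle length = 132

Answer: 132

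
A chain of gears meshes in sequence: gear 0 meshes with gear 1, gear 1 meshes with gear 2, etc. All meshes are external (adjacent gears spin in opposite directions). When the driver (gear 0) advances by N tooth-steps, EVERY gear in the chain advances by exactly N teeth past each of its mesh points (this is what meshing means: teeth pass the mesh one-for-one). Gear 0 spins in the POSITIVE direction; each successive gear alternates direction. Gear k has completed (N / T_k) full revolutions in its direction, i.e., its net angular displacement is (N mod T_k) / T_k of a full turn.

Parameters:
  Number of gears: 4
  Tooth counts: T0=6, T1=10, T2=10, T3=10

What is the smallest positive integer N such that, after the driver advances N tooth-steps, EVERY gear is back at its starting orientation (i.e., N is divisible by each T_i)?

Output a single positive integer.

Gear k returns to start when N is a multiple of T_k.
All gears at start simultaneously when N is a common multiple of [6, 10, 10, 10]; the smallest such N is lcm(6, 10, 10, 10).
Start: lcm = T0 = 6
Fold in T1=10: gcd(6, 10) = 2; lcm(6, 10) = 6 * 10 / 2 = 60 / 2 = 30
Fold in T2=10: gcd(30, 10) = 10; lcm(30, 10) = 30 * 10 / 10 = 300 / 10 = 30
Fold in T3=10: gcd(30, 10) = 10; lcm(30, 10) = 30 * 10 / 10 = 300 / 10 = 30
Full cycle length = 30

Answer: 30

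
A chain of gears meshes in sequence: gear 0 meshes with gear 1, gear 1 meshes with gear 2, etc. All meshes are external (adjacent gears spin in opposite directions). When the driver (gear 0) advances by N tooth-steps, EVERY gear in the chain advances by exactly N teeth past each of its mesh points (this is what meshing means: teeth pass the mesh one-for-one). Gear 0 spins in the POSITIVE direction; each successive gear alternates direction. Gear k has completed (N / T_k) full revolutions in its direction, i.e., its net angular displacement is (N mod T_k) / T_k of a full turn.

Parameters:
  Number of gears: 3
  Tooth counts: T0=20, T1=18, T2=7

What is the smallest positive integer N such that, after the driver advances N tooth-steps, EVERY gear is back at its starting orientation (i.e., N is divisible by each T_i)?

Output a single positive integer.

Answer: 1260

Derivation:
Gear k returns to start when N is a multiple of T_k.
All gears at start simultaneously when N is a common multiple of [20, 18, 7]; the smallest such N is lcm(20, 18, 7).
Start: lcm = T0 = 20
Fold in T1=18: gcd(20, 18) = 2; lcm(20, 18) = 20 * 18 / 2 = 360 / 2 = 180
Fold in T2=7: gcd(180, 7) = 1; lcm(180, 7) = 180 * 7 / 1 = 1260 / 1 = 1260
Full cycle length = 1260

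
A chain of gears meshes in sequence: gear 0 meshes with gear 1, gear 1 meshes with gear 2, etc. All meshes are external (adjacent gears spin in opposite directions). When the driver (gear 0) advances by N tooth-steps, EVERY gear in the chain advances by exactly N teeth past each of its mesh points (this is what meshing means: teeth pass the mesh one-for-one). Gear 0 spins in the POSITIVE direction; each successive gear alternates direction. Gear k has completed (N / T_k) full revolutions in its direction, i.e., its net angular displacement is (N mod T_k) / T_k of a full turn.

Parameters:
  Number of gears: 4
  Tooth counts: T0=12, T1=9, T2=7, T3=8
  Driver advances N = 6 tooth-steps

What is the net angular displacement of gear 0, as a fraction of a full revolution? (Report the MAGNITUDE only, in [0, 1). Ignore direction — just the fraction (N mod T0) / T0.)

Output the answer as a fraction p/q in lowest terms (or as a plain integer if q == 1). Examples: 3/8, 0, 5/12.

Chain of 4 gears, tooth counts: [12, 9, 7, 8]
  gear 0: T0=12, direction=positive, advance = 6 mod 12 = 6 teeth = 6/12 turn
  gear 1: T1=9, direction=negative, advance = 6 mod 9 = 6 teeth = 6/9 turn
  gear 2: T2=7, direction=positive, advance = 6 mod 7 = 6 teeth = 6/7 turn
  gear 3: T3=8, direction=negative, advance = 6 mod 8 = 6 teeth = 6/8 turn
Gear 0: 6 mod 12 = 6
Fraction = 6 / 12 = 1/2 (gcd(6,12)=6) = 1/2

Answer: 1/2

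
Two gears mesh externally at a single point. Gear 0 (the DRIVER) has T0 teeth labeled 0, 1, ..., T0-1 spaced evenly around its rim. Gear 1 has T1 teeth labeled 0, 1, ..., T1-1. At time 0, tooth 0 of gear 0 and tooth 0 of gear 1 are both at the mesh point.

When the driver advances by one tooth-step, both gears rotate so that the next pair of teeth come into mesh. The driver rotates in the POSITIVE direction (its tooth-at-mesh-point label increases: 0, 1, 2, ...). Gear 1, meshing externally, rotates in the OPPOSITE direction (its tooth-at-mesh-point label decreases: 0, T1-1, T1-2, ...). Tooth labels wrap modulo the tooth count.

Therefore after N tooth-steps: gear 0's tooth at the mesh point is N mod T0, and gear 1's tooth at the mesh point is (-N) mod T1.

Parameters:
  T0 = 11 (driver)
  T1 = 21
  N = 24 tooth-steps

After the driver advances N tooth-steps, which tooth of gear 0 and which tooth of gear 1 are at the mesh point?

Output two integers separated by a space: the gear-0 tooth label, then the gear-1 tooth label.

Answer: 2 18

Derivation:
Gear 0 (driver, T0=11): tooth at mesh = N mod T0
  24 = 2 * 11 + 2, so 24 mod 11 = 2
  gear 0 tooth = 2
Gear 1 (driven, T1=21): tooth at mesh = (-N) mod T1
  24 = 1 * 21 + 3, so 24 mod 21 = 3
  (-24) mod 21 = (-3) mod 21 = 21 - 3 = 18
Mesh after 24 steps: gear-0 tooth 2 meets gear-1 tooth 18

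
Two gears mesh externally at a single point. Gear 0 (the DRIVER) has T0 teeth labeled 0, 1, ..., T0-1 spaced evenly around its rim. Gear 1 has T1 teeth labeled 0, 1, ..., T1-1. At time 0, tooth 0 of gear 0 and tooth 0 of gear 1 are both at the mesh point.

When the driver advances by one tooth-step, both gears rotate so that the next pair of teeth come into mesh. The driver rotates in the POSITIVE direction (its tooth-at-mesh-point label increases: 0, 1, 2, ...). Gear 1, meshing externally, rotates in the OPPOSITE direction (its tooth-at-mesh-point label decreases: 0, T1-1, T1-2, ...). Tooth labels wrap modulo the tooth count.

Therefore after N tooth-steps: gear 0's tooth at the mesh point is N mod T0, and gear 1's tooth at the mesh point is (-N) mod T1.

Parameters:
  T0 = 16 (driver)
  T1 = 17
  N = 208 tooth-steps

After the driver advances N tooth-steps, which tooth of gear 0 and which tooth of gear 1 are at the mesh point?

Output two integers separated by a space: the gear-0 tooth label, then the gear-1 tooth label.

Gear 0 (driver, T0=16): tooth at mesh = N mod T0
  208 = 13 * 16 + 0, so 208 mod 16 = 0
  gear 0 tooth = 0
Gear 1 (driven, T1=17): tooth at mesh = (-N) mod T1
  208 = 12 * 17 + 4, so 208 mod 17 = 4
  (-208) mod 17 = (-4) mod 17 = 17 - 4 = 13
Mesh after 208 steps: gear-0 tooth 0 meets gear-1 tooth 13

Answer: 0 13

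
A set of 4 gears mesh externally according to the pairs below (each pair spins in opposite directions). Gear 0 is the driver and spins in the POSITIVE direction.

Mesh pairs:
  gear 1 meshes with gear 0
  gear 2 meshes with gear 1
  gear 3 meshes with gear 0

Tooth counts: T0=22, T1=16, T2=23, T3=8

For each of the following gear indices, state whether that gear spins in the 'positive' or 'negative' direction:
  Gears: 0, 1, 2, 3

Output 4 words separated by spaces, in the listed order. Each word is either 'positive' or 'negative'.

Gear 0 (driver): positive (depth 0)
  gear 1: meshes with gear 0 -> depth 1 -> negative (opposite of gear 0)
  gear 2: meshes with gear 1 -> depth 2 -> positive (opposite of gear 1)
  gear 3: meshes with gear 0 -> depth 1 -> negative (opposite of gear 0)
Queried indices 0, 1, 2, 3 -> positive, negative, positive, negative

Answer: positive negative positive negative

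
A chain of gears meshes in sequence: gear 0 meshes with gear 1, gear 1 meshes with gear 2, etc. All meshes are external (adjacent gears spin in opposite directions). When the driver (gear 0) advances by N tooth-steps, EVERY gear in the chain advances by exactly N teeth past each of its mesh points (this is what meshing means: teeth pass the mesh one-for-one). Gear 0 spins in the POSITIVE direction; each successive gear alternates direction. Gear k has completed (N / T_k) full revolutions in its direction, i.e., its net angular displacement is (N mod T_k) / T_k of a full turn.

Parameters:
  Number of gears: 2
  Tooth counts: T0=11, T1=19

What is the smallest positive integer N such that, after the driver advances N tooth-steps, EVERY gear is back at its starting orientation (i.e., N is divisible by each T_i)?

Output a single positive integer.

Gear k returns to start when N is a multiple of T_k.
All gears at start simultaneously when N is a common multiple of [11, 19]; the smallest such N is lcm(11, 19).
Start: lcm = T0 = 11
Fold in T1=19: gcd(11, 19) = 1; lcm(11, 19) = 11 * 19 / 1 = 209 / 1 = 209
Full cycle length = 209

Answer: 209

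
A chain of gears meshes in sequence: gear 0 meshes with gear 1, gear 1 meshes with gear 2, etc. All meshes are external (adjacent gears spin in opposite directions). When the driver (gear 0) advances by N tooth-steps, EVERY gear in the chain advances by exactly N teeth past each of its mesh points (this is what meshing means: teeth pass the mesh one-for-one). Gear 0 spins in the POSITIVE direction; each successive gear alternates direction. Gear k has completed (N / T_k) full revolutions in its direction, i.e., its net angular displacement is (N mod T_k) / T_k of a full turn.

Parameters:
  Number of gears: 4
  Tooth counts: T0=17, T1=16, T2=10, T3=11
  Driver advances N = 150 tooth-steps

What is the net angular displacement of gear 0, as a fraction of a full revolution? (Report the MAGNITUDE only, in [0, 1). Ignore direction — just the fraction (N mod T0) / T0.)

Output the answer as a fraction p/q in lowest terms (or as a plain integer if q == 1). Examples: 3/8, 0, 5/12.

Chain of 4 gears, tooth counts: [17, 16, 10, 11]
  gear 0: T0=17, direction=positive, advance = 150 mod 17 = 14 teeth = 14/17 turn
  gear 1: T1=16, direction=negative, advance = 150 mod 16 = 6 teeth = 6/16 turn
  gear 2: T2=10, direction=positive, advance = 150 mod 10 = 0 teeth = 0/10 turn
  gear 3: T3=11, direction=negative, advance = 150 mod 11 = 7 teeth = 7/11 turn
Gear 0: 150 mod 17 = 14
Fraction = 14 / 17 = 14/17 (gcd(14,17)=1) = 14/17

Answer: 14/17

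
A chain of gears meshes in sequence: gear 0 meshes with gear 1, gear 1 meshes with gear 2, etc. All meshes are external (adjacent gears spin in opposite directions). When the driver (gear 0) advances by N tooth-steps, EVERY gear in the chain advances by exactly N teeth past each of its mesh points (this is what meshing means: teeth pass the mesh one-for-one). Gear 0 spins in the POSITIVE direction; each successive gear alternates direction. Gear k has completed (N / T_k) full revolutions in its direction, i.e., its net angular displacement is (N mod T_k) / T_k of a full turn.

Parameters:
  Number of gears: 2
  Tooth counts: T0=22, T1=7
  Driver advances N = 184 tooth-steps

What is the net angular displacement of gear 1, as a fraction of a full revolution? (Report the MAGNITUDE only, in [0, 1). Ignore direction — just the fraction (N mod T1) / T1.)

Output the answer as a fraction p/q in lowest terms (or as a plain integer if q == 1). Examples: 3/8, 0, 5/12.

Chain of 2 gears, tooth counts: [22, 7]
  gear 0: T0=22, direction=positive, advance = 184 mod 22 = 8 teeth = 8/22 turn
  gear 1: T1=7, direction=negative, advance = 184 mod 7 = 2 teeth = 2/7 turn
Gear 1: 184 mod 7 = 2
Fraction = 2 / 7 = 2/7 (gcd(2,7)=1) = 2/7

Answer: 2/7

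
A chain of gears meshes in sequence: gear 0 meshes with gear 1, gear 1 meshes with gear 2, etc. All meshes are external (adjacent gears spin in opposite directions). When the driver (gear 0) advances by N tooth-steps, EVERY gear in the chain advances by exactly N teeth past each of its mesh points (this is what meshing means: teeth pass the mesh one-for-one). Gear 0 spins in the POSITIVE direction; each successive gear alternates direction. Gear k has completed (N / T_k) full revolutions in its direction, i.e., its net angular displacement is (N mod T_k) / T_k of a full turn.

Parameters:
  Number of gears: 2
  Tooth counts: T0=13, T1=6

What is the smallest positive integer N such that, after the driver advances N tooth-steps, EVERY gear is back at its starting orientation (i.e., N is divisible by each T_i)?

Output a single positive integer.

Answer: 78

Derivation:
Gear k returns to start when N is a multiple of T_k.
All gears at start simultaneously when N is a common multiple of [13, 6]; the smallest such N is lcm(13, 6).
Start: lcm = T0 = 13
Fold in T1=6: gcd(13, 6) = 1; lcm(13, 6) = 13 * 6 / 1 = 78 / 1 = 78
Full cycle length = 78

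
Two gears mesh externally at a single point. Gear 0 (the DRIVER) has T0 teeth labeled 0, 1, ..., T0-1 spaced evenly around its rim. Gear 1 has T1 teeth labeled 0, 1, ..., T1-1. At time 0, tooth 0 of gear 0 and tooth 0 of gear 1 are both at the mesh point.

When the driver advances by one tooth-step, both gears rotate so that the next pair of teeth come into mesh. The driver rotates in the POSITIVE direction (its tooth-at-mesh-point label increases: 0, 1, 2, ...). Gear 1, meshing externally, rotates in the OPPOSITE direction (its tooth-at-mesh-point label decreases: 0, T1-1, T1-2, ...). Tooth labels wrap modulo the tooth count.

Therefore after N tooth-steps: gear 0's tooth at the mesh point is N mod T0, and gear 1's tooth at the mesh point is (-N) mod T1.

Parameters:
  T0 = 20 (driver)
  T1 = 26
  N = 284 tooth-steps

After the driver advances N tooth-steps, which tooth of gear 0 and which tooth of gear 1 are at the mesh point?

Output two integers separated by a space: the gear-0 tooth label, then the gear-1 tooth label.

Answer: 4 2

Derivation:
Gear 0 (driver, T0=20): tooth at mesh = N mod T0
  284 = 14 * 20 + 4, so 284 mod 20 = 4
  gear 0 tooth = 4
Gear 1 (driven, T1=26): tooth at mesh = (-N) mod T1
  284 = 10 * 26 + 24, so 284 mod 26 = 24
  (-284) mod 26 = (-24) mod 26 = 26 - 24 = 2
Mesh after 284 steps: gear-0 tooth 4 meets gear-1 tooth 2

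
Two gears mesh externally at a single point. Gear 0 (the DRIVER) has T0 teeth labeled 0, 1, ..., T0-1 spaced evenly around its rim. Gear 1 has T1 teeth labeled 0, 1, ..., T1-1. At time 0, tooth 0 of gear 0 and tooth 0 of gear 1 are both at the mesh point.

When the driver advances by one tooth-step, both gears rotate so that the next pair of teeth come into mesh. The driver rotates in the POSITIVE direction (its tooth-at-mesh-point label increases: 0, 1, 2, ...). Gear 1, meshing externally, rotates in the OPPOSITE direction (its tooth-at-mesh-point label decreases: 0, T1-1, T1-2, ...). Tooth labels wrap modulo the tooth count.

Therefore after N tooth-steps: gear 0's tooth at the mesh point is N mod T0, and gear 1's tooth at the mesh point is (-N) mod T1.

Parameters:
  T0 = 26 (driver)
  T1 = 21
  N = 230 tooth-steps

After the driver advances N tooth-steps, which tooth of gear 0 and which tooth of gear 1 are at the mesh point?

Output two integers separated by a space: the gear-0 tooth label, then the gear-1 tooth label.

Answer: 22 1

Derivation:
Gear 0 (driver, T0=26): tooth at mesh = N mod T0
  230 = 8 * 26 + 22, so 230 mod 26 = 22
  gear 0 tooth = 22
Gear 1 (driven, T1=21): tooth at mesh = (-N) mod T1
  230 = 10 * 21 + 20, so 230 mod 21 = 20
  (-230) mod 21 = (-20) mod 21 = 21 - 20 = 1
Mesh after 230 steps: gear-0 tooth 22 meets gear-1 tooth 1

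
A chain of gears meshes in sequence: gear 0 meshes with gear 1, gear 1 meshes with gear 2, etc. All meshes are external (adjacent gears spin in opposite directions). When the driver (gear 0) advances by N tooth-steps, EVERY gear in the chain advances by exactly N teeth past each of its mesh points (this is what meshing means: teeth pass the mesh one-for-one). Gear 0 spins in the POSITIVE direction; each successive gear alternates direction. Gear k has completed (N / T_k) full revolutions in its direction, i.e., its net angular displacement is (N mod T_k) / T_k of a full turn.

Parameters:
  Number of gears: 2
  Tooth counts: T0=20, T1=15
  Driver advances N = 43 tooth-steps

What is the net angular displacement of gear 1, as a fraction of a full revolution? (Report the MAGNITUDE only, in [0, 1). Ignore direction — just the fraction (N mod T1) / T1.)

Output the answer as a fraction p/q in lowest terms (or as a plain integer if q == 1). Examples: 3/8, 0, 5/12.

Answer: 13/15

Derivation:
Chain of 2 gears, tooth counts: [20, 15]
  gear 0: T0=20, direction=positive, advance = 43 mod 20 = 3 teeth = 3/20 turn
  gear 1: T1=15, direction=negative, advance = 43 mod 15 = 13 teeth = 13/15 turn
Gear 1: 43 mod 15 = 13
Fraction = 13 / 15 = 13/15 (gcd(13,15)=1) = 13/15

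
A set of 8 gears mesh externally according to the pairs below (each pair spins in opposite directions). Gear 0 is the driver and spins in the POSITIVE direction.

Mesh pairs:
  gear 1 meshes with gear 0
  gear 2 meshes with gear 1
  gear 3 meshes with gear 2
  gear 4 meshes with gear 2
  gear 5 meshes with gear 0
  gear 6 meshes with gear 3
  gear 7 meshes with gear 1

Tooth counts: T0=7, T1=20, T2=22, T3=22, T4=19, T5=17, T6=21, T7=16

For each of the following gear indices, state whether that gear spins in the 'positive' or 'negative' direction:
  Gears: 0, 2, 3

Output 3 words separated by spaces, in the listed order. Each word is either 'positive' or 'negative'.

Gear 0 (driver): positive (depth 0)
  gear 1: meshes with gear 0 -> depth 1 -> negative (opposite of gear 0)
  gear 2: meshes with gear 1 -> depth 2 -> positive (opposite of gear 1)
  gear 3: meshes with gear 2 -> depth 3 -> negative (opposite of gear 2)
  gear 4: meshes with gear 2 -> depth 3 -> negative (opposite of gear 2)
  gear 5: meshes with gear 0 -> depth 1 -> negative (opposite of gear 0)
  gear 6: meshes with gear 3 -> depth 4 -> positive (opposite of gear 3)
  gear 7: meshes with gear 1 -> depth 2 -> positive (opposite of gear 1)
Queried indices 0, 2, 3 -> positive, positive, negative

Answer: positive positive negative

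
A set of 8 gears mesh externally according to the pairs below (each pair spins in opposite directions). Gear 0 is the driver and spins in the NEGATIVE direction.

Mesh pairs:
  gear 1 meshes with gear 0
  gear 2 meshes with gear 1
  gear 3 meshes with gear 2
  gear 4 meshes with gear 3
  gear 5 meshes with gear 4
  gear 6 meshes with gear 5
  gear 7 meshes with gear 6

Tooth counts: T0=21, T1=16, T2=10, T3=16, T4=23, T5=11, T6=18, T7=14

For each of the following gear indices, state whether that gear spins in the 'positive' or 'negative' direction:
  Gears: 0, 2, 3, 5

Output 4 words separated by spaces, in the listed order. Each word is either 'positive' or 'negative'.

Answer: negative negative positive positive

Derivation:
Gear 0 (driver): negative (depth 0)
  gear 1: meshes with gear 0 -> depth 1 -> positive (opposite of gear 0)
  gear 2: meshes with gear 1 -> depth 2 -> negative (opposite of gear 1)
  gear 3: meshes with gear 2 -> depth 3 -> positive (opposite of gear 2)
  gear 4: meshes with gear 3 -> depth 4 -> negative (opposite of gear 3)
  gear 5: meshes with gear 4 -> depth 5 -> positive (opposite of gear 4)
  gear 6: meshes with gear 5 -> depth 6 -> negative (opposite of gear 5)
  gear 7: meshes with gear 6 -> depth 7 -> positive (opposite of gear 6)
Queried indices 0, 2, 3, 5 -> negative, negative, positive, positive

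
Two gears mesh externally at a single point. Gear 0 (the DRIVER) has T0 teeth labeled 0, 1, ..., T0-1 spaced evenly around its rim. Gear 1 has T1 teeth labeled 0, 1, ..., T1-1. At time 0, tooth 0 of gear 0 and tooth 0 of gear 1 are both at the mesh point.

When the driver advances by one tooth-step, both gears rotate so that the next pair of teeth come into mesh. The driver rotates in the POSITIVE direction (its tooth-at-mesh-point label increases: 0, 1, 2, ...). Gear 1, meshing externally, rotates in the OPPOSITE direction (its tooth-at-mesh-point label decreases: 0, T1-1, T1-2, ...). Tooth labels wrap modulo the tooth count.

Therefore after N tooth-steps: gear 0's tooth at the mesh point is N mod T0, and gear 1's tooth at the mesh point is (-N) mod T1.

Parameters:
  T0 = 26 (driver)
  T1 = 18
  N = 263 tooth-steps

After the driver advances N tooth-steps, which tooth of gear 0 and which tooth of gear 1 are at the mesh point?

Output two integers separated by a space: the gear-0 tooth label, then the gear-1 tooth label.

Answer: 3 7

Derivation:
Gear 0 (driver, T0=26): tooth at mesh = N mod T0
  263 = 10 * 26 + 3, so 263 mod 26 = 3
  gear 0 tooth = 3
Gear 1 (driven, T1=18): tooth at mesh = (-N) mod T1
  263 = 14 * 18 + 11, so 263 mod 18 = 11
  (-263) mod 18 = (-11) mod 18 = 18 - 11 = 7
Mesh after 263 steps: gear-0 tooth 3 meets gear-1 tooth 7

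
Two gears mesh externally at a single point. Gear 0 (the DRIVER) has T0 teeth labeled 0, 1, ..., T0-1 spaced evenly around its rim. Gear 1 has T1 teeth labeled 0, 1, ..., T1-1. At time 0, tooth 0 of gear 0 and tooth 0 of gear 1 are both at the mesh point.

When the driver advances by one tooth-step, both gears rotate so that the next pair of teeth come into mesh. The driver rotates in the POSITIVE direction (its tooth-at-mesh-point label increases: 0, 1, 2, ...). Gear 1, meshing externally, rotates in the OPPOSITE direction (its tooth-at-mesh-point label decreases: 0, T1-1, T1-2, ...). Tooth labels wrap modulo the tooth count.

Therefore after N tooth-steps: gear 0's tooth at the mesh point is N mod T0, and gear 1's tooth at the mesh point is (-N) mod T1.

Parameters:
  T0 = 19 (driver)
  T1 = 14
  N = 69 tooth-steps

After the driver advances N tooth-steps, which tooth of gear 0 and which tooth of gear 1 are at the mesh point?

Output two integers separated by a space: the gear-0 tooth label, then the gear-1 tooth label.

Answer: 12 1

Derivation:
Gear 0 (driver, T0=19): tooth at mesh = N mod T0
  69 = 3 * 19 + 12, so 69 mod 19 = 12
  gear 0 tooth = 12
Gear 1 (driven, T1=14): tooth at mesh = (-N) mod T1
  69 = 4 * 14 + 13, so 69 mod 14 = 13
  (-69) mod 14 = (-13) mod 14 = 14 - 13 = 1
Mesh after 69 steps: gear-0 tooth 12 meets gear-1 tooth 1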